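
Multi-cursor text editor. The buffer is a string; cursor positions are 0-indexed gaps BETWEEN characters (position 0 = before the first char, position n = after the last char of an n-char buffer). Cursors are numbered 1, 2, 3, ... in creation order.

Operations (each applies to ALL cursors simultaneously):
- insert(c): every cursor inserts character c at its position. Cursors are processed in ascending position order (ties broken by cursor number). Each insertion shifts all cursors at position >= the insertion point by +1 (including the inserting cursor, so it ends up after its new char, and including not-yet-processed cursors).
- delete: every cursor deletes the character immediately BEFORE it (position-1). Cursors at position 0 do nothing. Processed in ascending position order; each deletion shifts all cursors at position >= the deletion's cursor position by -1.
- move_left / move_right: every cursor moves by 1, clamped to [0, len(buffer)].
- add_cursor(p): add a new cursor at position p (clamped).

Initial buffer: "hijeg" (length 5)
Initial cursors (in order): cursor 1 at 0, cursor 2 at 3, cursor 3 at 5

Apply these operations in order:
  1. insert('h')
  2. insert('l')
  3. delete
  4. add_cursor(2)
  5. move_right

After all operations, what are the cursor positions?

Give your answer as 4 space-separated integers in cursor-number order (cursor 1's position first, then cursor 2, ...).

After op 1 (insert('h')): buffer="hhijhegh" (len 8), cursors c1@1 c2@5 c3@8, authorship 1...2..3
After op 2 (insert('l')): buffer="hlhijhleghl" (len 11), cursors c1@2 c2@7 c3@11, authorship 11...22..33
After op 3 (delete): buffer="hhijhegh" (len 8), cursors c1@1 c2@5 c3@8, authorship 1...2..3
After op 4 (add_cursor(2)): buffer="hhijhegh" (len 8), cursors c1@1 c4@2 c2@5 c3@8, authorship 1...2..3
After op 5 (move_right): buffer="hhijhegh" (len 8), cursors c1@2 c4@3 c2@6 c3@8, authorship 1...2..3

Answer: 2 6 8 3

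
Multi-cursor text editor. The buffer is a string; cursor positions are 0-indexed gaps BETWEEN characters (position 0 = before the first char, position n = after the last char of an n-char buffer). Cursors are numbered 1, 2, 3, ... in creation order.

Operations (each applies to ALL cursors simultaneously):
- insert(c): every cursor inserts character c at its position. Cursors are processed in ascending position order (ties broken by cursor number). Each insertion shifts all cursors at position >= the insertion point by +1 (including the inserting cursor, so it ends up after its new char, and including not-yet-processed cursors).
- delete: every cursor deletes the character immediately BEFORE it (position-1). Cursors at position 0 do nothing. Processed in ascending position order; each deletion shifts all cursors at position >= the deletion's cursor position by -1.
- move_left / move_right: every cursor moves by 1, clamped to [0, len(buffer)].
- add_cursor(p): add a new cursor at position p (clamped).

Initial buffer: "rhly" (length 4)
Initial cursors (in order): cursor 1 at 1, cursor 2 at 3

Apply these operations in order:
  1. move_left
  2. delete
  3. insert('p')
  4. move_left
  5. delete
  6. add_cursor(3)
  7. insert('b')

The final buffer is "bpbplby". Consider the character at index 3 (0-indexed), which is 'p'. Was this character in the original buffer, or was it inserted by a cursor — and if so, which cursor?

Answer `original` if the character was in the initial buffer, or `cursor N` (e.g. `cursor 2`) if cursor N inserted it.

Answer: cursor 2

Derivation:
After op 1 (move_left): buffer="rhly" (len 4), cursors c1@0 c2@2, authorship ....
After op 2 (delete): buffer="rly" (len 3), cursors c1@0 c2@1, authorship ...
After op 3 (insert('p')): buffer="prply" (len 5), cursors c1@1 c2@3, authorship 1.2..
After op 4 (move_left): buffer="prply" (len 5), cursors c1@0 c2@2, authorship 1.2..
After op 5 (delete): buffer="pply" (len 4), cursors c1@0 c2@1, authorship 12..
After op 6 (add_cursor(3)): buffer="pply" (len 4), cursors c1@0 c2@1 c3@3, authorship 12..
After op 7 (insert('b')): buffer="bpbplby" (len 7), cursors c1@1 c2@3 c3@6, authorship 1122.3.
Authorship (.=original, N=cursor N): 1 1 2 2 . 3 .
Index 3: author = 2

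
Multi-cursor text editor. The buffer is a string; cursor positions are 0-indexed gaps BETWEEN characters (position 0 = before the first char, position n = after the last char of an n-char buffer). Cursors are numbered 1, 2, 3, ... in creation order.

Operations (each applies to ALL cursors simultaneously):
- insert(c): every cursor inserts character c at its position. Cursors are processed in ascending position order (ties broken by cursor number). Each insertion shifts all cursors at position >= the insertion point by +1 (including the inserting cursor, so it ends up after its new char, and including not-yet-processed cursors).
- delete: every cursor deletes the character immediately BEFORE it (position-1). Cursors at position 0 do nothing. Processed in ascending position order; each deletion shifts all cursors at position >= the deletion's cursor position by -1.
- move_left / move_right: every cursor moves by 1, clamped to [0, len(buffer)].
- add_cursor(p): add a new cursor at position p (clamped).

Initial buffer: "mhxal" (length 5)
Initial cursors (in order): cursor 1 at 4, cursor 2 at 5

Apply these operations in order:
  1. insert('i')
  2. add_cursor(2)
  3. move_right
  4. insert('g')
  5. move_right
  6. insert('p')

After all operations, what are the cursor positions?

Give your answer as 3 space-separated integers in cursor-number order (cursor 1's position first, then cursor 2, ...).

After op 1 (insert('i')): buffer="mhxaili" (len 7), cursors c1@5 c2@7, authorship ....1.2
After op 2 (add_cursor(2)): buffer="mhxaili" (len 7), cursors c3@2 c1@5 c2@7, authorship ....1.2
After op 3 (move_right): buffer="mhxaili" (len 7), cursors c3@3 c1@6 c2@7, authorship ....1.2
After op 4 (insert('g')): buffer="mhxgailgig" (len 10), cursors c3@4 c1@8 c2@10, authorship ...3.1.122
After op 5 (move_right): buffer="mhxgailgig" (len 10), cursors c3@5 c1@9 c2@10, authorship ...3.1.122
After op 6 (insert('p')): buffer="mhxgapilgipgp" (len 13), cursors c3@6 c1@11 c2@13, authorship ...3.31.12122

Answer: 11 13 6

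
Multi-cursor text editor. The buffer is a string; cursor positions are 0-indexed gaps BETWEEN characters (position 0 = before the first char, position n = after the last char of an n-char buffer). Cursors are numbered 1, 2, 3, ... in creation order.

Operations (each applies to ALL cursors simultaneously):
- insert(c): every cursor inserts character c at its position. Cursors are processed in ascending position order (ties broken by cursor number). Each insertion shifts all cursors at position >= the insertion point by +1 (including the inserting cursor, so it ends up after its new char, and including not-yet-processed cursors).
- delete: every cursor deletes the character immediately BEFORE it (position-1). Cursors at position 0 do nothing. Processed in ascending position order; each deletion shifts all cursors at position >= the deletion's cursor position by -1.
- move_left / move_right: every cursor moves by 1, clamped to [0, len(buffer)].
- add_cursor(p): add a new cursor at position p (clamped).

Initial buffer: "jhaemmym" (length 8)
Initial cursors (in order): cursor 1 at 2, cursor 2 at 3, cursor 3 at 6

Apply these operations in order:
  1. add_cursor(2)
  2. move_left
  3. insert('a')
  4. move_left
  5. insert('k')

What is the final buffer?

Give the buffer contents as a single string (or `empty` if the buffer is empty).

After op 1 (add_cursor(2)): buffer="jhaemmym" (len 8), cursors c1@2 c4@2 c2@3 c3@6, authorship ........
After op 2 (move_left): buffer="jhaemmym" (len 8), cursors c1@1 c4@1 c2@2 c3@5, authorship ........
After op 3 (insert('a')): buffer="jaahaaemamym" (len 12), cursors c1@3 c4@3 c2@5 c3@9, authorship .14.2...3...
After op 4 (move_left): buffer="jaahaaemamym" (len 12), cursors c1@2 c4@2 c2@4 c3@8, authorship .14.2...3...
After op 5 (insert('k')): buffer="jakkahkaaemkamym" (len 16), cursors c1@4 c4@4 c2@7 c3@12, authorship .1144.22...33...

Answer: jakkahkaaemkamym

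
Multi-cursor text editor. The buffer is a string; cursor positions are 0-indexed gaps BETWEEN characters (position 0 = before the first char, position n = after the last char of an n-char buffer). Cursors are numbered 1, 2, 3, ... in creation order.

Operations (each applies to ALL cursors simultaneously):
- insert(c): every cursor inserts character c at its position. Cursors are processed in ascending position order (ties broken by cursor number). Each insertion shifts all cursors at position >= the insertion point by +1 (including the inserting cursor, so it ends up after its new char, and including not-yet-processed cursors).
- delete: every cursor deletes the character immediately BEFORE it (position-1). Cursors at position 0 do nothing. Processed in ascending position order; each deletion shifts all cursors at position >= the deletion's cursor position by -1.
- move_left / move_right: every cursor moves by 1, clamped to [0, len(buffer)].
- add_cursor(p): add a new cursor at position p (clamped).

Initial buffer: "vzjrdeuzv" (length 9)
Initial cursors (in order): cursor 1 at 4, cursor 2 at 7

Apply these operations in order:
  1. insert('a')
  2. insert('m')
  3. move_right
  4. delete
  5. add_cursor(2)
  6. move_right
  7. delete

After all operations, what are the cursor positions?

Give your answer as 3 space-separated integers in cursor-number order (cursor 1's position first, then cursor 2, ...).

After op 1 (insert('a')): buffer="vzjradeuazv" (len 11), cursors c1@5 c2@9, authorship ....1...2..
After op 2 (insert('m')): buffer="vzjramdeuamzv" (len 13), cursors c1@6 c2@11, authorship ....11...22..
After op 3 (move_right): buffer="vzjramdeuamzv" (len 13), cursors c1@7 c2@12, authorship ....11...22..
After op 4 (delete): buffer="vzjrameuamv" (len 11), cursors c1@6 c2@10, authorship ....11..22.
After op 5 (add_cursor(2)): buffer="vzjrameuamv" (len 11), cursors c3@2 c1@6 c2@10, authorship ....11..22.
After op 6 (move_right): buffer="vzjrameuamv" (len 11), cursors c3@3 c1@7 c2@11, authorship ....11..22.
After op 7 (delete): buffer="vzramuam" (len 8), cursors c3@2 c1@5 c2@8, authorship ...11.22

Answer: 5 8 2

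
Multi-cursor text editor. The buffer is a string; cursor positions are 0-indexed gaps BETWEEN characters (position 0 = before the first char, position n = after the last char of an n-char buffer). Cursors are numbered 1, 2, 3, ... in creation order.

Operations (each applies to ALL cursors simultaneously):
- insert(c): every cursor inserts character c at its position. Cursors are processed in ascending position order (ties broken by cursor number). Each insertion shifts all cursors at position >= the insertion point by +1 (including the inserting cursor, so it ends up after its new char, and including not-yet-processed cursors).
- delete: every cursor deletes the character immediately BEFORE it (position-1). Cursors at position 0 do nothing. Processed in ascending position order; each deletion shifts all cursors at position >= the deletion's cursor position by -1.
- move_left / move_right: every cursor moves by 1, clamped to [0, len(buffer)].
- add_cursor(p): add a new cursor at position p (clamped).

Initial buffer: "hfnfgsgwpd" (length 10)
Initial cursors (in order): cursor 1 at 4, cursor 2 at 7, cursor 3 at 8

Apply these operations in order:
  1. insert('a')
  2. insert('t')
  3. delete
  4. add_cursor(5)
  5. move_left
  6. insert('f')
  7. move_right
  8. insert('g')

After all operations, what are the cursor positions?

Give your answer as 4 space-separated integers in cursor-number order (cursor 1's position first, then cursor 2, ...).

After op 1 (insert('a')): buffer="hfnfagsgawapd" (len 13), cursors c1@5 c2@9 c3@11, authorship ....1...2.3..
After op 2 (insert('t')): buffer="hfnfatgsgatwatpd" (len 16), cursors c1@6 c2@11 c3@14, authorship ....11...22.33..
After op 3 (delete): buffer="hfnfagsgawapd" (len 13), cursors c1@5 c2@9 c3@11, authorship ....1...2.3..
After op 4 (add_cursor(5)): buffer="hfnfagsgawapd" (len 13), cursors c1@5 c4@5 c2@9 c3@11, authorship ....1...2.3..
After op 5 (move_left): buffer="hfnfagsgawapd" (len 13), cursors c1@4 c4@4 c2@8 c3@10, authorship ....1...2.3..
After op 6 (insert('f')): buffer="hfnfffagsgfawfapd" (len 17), cursors c1@6 c4@6 c2@11 c3@14, authorship ....141...22.33..
After op 7 (move_right): buffer="hfnfffagsgfawfapd" (len 17), cursors c1@7 c4@7 c2@12 c3@15, authorship ....141...22.33..
After op 8 (insert('g')): buffer="hfnfffagggsgfagwfagpd" (len 21), cursors c1@9 c4@9 c2@15 c3@19, authorship ....14114...222.333..

Answer: 9 15 19 9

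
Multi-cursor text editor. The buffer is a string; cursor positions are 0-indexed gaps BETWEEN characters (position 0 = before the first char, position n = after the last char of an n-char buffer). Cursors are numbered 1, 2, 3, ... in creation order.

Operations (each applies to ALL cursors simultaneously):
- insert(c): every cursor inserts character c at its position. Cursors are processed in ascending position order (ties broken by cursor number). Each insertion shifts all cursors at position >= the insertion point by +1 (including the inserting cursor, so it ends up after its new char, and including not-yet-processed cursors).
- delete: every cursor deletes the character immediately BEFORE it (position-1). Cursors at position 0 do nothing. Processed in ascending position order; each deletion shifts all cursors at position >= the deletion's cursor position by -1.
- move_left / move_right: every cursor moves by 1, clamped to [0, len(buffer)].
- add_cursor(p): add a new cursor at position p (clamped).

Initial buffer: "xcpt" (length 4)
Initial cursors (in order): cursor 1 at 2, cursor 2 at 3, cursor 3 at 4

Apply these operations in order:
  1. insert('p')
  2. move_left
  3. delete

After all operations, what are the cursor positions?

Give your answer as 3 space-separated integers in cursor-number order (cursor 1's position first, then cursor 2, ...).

Answer: 1 2 3

Derivation:
After op 1 (insert('p')): buffer="xcppptp" (len 7), cursors c1@3 c2@5 c3@7, authorship ..1.2.3
After op 2 (move_left): buffer="xcppptp" (len 7), cursors c1@2 c2@4 c3@6, authorship ..1.2.3
After op 3 (delete): buffer="xppp" (len 4), cursors c1@1 c2@2 c3@3, authorship .123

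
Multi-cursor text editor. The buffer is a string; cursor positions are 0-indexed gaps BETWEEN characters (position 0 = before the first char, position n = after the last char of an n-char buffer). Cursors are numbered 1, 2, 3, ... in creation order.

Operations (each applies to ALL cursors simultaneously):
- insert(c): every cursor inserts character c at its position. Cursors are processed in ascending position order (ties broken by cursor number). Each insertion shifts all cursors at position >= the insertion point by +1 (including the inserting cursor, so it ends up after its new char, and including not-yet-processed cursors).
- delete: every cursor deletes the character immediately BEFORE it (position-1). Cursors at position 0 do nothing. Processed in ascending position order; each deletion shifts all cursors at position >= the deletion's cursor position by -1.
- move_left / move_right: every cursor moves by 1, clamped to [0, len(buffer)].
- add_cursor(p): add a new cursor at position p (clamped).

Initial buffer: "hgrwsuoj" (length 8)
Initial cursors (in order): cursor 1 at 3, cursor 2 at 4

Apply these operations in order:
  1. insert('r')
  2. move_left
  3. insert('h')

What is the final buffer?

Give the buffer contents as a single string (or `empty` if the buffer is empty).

Answer: hgrhrwhrsuoj

Derivation:
After op 1 (insert('r')): buffer="hgrrwrsuoj" (len 10), cursors c1@4 c2@6, authorship ...1.2....
After op 2 (move_left): buffer="hgrrwrsuoj" (len 10), cursors c1@3 c2@5, authorship ...1.2....
After op 3 (insert('h')): buffer="hgrhrwhrsuoj" (len 12), cursors c1@4 c2@7, authorship ...11.22....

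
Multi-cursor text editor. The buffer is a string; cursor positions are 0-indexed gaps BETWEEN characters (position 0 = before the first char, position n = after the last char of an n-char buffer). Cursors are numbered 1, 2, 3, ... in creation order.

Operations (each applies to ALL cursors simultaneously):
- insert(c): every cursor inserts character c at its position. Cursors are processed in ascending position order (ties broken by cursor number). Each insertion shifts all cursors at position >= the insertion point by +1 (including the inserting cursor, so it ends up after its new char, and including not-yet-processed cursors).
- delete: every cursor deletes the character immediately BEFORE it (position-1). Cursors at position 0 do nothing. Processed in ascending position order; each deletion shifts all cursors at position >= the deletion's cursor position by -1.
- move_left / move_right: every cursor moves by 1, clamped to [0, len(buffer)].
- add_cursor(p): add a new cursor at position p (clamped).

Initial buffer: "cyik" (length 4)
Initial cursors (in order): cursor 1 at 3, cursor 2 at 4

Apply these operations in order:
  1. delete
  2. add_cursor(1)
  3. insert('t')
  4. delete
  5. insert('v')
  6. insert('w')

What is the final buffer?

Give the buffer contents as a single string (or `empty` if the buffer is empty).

After op 1 (delete): buffer="cy" (len 2), cursors c1@2 c2@2, authorship ..
After op 2 (add_cursor(1)): buffer="cy" (len 2), cursors c3@1 c1@2 c2@2, authorship ..
After op 3 (insert('t')): buffer="ctytt" (len 5), cursors c3@2 c1@5 c2@5, authorship .3.12
After op 4 (delete): buffer="cy" (len 2), cursors c3@1 c1@2 c2@2, authorship ..
After op 5 (insert('v')): buffer="cvyvv" (len 5), cursors c3@2 c1@5 c2@5, authorship .3.12
After op 6 (insert('w')): buffer="cvwyvvww" (len 8), cursors c3@3 c1@8 c2@8, authorship .33.1212

Answer: cvwyvvww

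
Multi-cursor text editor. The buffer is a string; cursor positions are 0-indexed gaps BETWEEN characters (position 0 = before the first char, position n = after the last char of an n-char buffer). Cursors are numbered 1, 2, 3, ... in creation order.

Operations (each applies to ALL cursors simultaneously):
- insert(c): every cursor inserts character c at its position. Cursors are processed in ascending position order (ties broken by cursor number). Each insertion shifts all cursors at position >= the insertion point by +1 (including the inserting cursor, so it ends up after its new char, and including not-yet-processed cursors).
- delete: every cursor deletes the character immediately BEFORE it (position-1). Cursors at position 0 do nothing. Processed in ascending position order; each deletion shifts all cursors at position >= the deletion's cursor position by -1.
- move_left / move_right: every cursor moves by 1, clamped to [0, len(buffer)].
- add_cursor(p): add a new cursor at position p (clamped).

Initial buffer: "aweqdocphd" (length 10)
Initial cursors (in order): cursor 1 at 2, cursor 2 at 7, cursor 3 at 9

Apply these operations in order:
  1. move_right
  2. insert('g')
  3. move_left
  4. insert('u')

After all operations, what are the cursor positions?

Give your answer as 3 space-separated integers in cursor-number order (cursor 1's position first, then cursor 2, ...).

After op 1 (move_right): buffer="aweqdocphd" (len 10), cursors c1@3 c2@8 c3@10, authorship ..........
After op 2 (insert('g')): buffer="awegqdocpghdg" (len 13), cursors c1@4 c2@10 c3@13, authorship ...1.....2..3
After op 3 (move_left): buffer="awegqdocpghdg" (len 13), cursors c1@3 c2@9 c3@12, authorship ...1.....2..3
After op 4 (insert('u')): buffer="aweugqdocpughdug" (len 16), cursors c1@4 c2@11 c3@15, authorship ...11.....22..33

Answer: 4 11 15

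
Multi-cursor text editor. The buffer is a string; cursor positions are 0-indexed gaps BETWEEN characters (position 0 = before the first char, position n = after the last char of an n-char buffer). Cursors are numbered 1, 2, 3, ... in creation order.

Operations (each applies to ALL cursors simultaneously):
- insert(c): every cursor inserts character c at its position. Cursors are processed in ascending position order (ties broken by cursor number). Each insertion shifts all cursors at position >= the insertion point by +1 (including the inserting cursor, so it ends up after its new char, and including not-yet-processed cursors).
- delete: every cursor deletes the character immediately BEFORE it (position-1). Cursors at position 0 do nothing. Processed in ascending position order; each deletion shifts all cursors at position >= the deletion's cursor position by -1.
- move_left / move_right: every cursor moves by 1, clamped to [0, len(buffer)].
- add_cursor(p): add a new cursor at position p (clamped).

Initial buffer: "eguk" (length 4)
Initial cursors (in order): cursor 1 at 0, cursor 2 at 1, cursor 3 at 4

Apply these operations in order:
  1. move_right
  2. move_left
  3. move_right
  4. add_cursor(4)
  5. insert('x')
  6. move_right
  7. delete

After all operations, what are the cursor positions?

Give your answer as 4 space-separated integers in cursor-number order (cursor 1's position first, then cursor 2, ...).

Answer: 2 3 4 4

Derivation:
After op 1 (move_right): buffer="eguk" (len 4), cursors c1@1 c2@2 c3@4, authorship ....
After op 2 (move_left): buffer="eguk" (len 4), cursors c1@0 c2@1 c3@3, authorship ....
After op 3 (move_right): buffer="eguk" (len 4), cursors c1@1 c2@2 c3@4, authorship ....
After op 4 (add_cursor(4)): buffer="eguk" (len 4), cursors c1@1 c2@2 c3@4 c4@4, authorship ....
After op 5 (insert('x')): buffer="exgxukxx" (len 8), cursors c1@2 c2@4 c3@8 c4@8, authorship .1.2..34
After op 6 (move_right): buffer="exgxukxx" (len 8), cursors c1@3 c2@5 c3@8 c4@8, authorship .1.2..34
After op 7 (delete): buffer="exxk" (len 4), cursors c1@2 c2@3 c3@4 c4@4, authorship .12.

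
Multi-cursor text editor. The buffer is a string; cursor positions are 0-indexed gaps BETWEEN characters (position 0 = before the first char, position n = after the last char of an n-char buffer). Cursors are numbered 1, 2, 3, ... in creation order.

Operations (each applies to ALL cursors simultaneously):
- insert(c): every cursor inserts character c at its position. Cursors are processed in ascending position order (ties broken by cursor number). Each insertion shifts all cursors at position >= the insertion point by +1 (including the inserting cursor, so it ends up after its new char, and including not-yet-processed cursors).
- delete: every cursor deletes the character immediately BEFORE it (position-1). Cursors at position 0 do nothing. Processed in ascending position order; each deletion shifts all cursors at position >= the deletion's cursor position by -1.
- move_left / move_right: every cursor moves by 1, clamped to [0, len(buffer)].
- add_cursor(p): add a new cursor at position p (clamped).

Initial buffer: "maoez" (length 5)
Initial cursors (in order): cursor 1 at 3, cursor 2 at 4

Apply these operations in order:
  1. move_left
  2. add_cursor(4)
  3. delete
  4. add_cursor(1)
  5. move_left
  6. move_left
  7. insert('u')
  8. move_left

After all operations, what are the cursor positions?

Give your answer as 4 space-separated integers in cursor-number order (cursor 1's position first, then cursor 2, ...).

After op 1 (move_left): buffer="maoez" (len 5), cursors c1@2 c2@3, authorship .....
After op 2 (add_cursor(4)): buffer="maoez" (len 5), cursors c1@2 c2@3 c3@4, authorship .....
After op 3 (delete): buffer="mz" (len 2), cursors c1@1 c2@1 c3@1, authorship ..
After op 4 (add_cursor(1)): buffer="mz" (len 2), cursors c1@1 c2@1 c3@1 c4@1, authorship ..
After op 5 (move_left): buffer="mz" (len 2), cursors c1@0 c2@0 c3@0 c4@0, authorship ..
After op 6 (move_left): buffer="mz" (len 2), cursors c1@0 c2@0 c3@0 c4@0, authorship ..
After op 7 (insert('u')): buffer="uuuumz" (len 6), cursors c1@4 c2@4 c3@4 c4@4, authorship 1234..
After op 8 (move_left): buffer="uuuumz" (len 6), cursors c1@3 c2@3 c3@3 c4@3, authorship 1234..

Answer: 3 3 3 3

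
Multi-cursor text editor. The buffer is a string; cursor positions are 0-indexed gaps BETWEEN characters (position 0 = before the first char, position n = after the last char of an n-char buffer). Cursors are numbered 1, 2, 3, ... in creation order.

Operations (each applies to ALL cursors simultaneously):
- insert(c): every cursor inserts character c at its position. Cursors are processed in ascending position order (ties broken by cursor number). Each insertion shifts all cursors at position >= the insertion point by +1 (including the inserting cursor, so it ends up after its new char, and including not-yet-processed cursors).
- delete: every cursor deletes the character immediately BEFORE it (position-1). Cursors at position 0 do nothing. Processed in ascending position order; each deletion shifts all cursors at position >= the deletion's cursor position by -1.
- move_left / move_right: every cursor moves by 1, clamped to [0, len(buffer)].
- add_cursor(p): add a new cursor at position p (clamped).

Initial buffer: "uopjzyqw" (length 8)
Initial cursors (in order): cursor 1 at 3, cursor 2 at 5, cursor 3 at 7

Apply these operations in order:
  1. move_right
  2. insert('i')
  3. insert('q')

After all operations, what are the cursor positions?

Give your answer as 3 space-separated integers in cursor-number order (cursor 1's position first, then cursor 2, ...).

After op 1 (move_right): buffer="uopjzyqw" (len 8), cursors c1@4 c2@6 c3@8, authorship ........
After op 2 (insert('i')): buffer="uopjizyiqwi" (len 11), cursors c1@5 c2@8 c3@11, authorship ....1..2..3
After op 3 (insert('q')): buffer="uopjiqzyiqqwiq" (len 14), cursors c1@6 c2@10 c3@14, authorship ....11..22..33

Answer: 6 10 14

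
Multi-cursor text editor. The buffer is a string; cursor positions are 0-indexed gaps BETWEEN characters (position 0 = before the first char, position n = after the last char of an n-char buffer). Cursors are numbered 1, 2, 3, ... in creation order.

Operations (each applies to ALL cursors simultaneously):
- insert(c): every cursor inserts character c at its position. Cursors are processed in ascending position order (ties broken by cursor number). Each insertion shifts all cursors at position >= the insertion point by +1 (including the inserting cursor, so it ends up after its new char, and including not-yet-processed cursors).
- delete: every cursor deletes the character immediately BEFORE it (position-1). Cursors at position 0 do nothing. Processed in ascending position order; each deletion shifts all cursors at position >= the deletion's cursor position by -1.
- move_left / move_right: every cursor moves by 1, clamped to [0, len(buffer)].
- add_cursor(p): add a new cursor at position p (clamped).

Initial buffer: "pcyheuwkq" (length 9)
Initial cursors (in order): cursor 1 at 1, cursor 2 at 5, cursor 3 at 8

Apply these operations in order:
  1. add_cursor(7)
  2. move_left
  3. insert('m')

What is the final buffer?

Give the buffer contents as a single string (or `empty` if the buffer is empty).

After op 1 (add_cursor(7)): buffer="pcyheuwkq" (len 9), cursors c1@1 c2@5 c4@7 c3@8, authorship .........
After op 2 (move_left): buffer="pcyheuwkq" (len 9), cursors c1@0 c2@4 c4@6 c3@7, authorship .........
After op 3 (insert('m')): buffer="mpcyhmeumwmkq" (len 13), cursors c1@1 c2@6 c4@9 c3@11, authorship 1....2..4.3..

Answer: mpcyhmeumwmkq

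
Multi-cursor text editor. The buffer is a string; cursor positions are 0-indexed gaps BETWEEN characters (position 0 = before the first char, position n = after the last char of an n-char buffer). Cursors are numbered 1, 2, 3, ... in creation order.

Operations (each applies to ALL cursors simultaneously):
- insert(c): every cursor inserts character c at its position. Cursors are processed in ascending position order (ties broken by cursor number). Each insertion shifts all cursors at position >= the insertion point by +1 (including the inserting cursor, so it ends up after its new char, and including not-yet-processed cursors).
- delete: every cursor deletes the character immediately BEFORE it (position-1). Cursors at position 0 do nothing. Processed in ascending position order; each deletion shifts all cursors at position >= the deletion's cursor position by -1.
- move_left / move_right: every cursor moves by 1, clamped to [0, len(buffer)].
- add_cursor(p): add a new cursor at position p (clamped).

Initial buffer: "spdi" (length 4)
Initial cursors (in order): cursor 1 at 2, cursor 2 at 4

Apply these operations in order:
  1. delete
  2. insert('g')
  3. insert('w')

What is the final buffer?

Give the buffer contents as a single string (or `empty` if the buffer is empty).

After op 1 (delete): buffer="sd" (len 2), cursors c1@1 c2@2, authorship ..
After op 2 (insert('g')): buffer="sgdg" (len 4), cursors c1@2 c2@4, authorship .1.2
After op 3 (insert('w')): buffer="sgwdgw" (len 6), cursors c1@3 c2@6, authorship .11.22

Answer: sgwdgw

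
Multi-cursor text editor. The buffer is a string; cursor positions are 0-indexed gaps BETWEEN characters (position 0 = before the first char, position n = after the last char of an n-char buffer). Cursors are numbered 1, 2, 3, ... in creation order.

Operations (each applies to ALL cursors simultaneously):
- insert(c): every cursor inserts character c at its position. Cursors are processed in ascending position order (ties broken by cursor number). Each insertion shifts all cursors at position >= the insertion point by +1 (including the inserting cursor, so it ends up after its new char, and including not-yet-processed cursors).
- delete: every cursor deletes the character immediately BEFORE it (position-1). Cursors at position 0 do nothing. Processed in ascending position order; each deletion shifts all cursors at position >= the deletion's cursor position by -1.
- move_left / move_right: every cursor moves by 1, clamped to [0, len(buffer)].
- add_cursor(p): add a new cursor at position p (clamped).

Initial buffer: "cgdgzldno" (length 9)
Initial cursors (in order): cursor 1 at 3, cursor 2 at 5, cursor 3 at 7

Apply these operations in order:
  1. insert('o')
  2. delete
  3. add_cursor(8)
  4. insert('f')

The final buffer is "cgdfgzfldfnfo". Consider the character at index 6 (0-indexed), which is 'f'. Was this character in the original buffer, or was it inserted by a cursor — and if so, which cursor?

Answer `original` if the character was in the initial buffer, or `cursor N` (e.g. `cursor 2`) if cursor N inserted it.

Answer: cursor 2

Derivation:
After op 1 (insert('o')): buffer="cgdogzoldono" (len 12), cursors c1@4 c2@7 c3@10, authorship ...1..2..3..
After op 2 (delete): buffer="cgdgzldno" (len 9), cursors c1@3 c2@5 c3@7, authorship .........
After op 3 (add_cursor(8)): buffer="cgdgzldno" (len 9), cursors c1@3 c2@5 c3@7 c4@8, authorship .........
After op 4 (insert('f')): buffer="cgdfgzfldfnfo" (len 13), cursors c1@4 c2@7 c3@10 c4@12, authorship ...1..2..3.4.
Authorship (.=original, N=cursor N): . . . 1 . . 2 . . 3 . 4 .
Index 6: author = 2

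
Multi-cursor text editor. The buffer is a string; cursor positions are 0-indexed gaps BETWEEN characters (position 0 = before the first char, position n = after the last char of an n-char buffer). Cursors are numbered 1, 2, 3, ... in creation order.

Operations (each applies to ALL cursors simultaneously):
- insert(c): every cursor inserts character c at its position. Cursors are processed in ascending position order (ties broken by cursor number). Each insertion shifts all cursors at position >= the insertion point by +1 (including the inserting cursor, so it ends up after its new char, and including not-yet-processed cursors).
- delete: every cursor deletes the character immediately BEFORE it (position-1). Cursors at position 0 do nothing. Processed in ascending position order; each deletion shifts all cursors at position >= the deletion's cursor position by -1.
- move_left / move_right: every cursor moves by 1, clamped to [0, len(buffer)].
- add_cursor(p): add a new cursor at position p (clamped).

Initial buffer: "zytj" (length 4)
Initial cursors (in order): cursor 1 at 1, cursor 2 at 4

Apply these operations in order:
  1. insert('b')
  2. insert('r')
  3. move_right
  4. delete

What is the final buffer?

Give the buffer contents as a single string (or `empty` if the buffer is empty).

Answer: zbrtjb

Derivation:
After op 1 (insert('b')): buffer="zbytjb" (len 6), cursors c1@2 c2@6, authorship .1...2
After op 2 (insert('r')): buffer="zbrytjbr" (len 8), cursors c1@3 c2@8, authorship .11...22
After op 3 (move_right): buffer="zbrytjbr" (len 8), cursors c1@4 c2@8, authorship .11...22
After op 4 (delete): buffer="zbrtjb" (len 6), cursors c1@3 c2@6, authorship .11..2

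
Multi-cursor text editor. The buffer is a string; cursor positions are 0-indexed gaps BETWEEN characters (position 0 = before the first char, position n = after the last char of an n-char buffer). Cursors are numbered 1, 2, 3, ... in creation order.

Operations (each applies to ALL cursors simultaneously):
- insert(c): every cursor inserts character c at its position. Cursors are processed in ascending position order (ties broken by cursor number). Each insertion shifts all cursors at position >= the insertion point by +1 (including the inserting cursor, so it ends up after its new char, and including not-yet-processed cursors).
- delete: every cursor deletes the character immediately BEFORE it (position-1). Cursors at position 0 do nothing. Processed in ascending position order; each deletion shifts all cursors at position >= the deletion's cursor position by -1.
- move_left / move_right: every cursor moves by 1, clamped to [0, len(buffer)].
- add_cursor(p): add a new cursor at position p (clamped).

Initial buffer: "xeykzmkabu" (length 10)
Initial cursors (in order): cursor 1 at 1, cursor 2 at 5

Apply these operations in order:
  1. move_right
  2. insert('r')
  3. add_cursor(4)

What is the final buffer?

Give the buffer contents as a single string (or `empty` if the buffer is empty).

Answer: xerykzmrkabu

Derivation:
After op 1 (move_right): buffer="xeykzmkabu" (len 10), cursors c1@2 c2@6, authorship ..........
After op 2 (insert('r')): buffer="xerykzmrkabu" (len 12), cursors c1@3 c2@8, authorship ..1....2....
After op 3 (add_cursor(4)): buffer="xerykzmrkabu" (len 12), cursors c1@3 c3@4 c2@8, authorship ..1....2....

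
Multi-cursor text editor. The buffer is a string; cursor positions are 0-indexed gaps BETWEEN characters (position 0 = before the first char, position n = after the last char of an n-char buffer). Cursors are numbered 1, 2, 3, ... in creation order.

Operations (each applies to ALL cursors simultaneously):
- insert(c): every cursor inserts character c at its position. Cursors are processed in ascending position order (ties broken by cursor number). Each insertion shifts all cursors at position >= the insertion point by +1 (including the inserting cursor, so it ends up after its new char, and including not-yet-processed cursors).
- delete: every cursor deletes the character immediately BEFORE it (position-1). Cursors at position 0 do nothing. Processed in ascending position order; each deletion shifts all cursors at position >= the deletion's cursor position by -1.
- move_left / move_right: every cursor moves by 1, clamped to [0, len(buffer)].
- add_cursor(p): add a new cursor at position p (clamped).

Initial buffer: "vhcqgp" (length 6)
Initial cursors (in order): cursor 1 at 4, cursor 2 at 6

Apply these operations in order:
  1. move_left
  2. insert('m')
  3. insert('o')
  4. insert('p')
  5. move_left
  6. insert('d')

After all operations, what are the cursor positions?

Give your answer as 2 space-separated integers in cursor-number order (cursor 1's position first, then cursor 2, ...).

After op 1 (move_left): buffer="vhcqgp" (len 6), cursors c1@3 c2@5, authorship ......
After op 2 (insert('m')): buffer="vhcmqgmp" (len 8), cursors c1@4 c2@7, authorship ...1..2.
After op 3 (insert('o')): buffer="vhcmoqgmop" (len 10), cursors c1@5 c2@9, authorship ...11..22.
After op 4 (insert('p')): buffer="vhcmopqgmopp" (len 12), cursors c1@6 c2@11, authorship ...111..222.
After op 5 (move_left): buffer="vhcmopqgmopp" (len 12), cursors c1@5 c2@10, authorship ...111..222.
After op 6 (insert('d')): buffer="vhcmodpqgmodpp" (len 14), cursors c1@6 c2@12, authorship ...1111..2222.

Answer: 6 12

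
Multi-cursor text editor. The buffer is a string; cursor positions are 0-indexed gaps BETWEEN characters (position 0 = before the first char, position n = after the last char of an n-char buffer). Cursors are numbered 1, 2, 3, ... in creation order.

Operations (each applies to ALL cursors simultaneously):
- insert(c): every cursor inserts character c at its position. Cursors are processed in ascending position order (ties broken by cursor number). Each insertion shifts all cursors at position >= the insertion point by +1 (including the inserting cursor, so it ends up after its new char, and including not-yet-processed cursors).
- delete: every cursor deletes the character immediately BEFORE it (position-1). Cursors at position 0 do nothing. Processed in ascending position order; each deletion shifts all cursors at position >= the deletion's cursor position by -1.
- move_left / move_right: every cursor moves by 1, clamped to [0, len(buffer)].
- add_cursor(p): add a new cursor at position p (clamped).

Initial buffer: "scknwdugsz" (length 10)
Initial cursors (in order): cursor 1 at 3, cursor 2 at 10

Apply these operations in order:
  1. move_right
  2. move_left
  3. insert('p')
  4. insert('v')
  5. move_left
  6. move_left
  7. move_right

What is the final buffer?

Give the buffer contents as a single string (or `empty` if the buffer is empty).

Answer: sckpvnwdugspvz

Derivation:
After op 1 (move_right): buffer="scknwdugsz" (len 10), cursors c1@4 c2@10, authorship ..........
After op 2 (move_left): buffer="scknwdugsz" (len 10), cursors c1@3 c2@9, authorship ..........
After op 3 (insert('p')): buffer="sckpnwdugspz" (len 12), cursors c1@4 c2@11, authorship ...1......2.
After op 4 (insert('v')): buffer="sckpvnwdugspvz" (len 14), cursors c1@5 c2@13, authorship ...11......22.
After op 5 (move_left): buffer="sckpvnwdugspvz" (len 14), cursors c1@4 c2@12, authorship ...11......22.
After op 6 (move_left): buffer="sckpvnwdugspvz" (len 14), cursors c1@3 c2@11, authorship ...11......22.
After op 7 (move_right): buffer="sckpvnwdugspvz" (len 14), cursors c1@4 c2@12, authorship ...11......22.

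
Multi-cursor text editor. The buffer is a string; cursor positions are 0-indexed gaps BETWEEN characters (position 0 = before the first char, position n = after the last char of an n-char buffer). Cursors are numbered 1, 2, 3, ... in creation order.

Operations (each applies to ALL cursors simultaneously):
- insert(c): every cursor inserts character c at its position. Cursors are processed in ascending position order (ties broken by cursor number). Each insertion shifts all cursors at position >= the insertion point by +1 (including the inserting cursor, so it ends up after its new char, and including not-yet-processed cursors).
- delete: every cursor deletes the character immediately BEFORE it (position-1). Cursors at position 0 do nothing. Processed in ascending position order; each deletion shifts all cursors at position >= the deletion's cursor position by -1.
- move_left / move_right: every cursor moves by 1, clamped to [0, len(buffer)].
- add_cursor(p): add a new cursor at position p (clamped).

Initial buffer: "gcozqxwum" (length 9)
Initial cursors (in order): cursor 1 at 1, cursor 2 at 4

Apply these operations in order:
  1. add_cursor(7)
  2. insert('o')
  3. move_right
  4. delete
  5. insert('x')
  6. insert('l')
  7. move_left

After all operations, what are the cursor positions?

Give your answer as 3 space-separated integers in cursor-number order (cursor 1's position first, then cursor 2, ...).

After op 1 (add_cursor(7)): buffer="gcozqxwum" (len 9), cursors c1@1 c2@4 c3@7, authorship .........
After op 2 (insert('o')): buffer="gocozoqxwoum" (len 12), cursors c1@2 c2@6 c3@10, authorship .1...2...3..
After op 3 (move_right): buffer="gocozoqxwoum" (len 12), cursors c1@3 c2@7 c3@11, authorship .1...2...3..
After op 4 (delete): buffer="goozoxwom" (len 9), cursors c1@2 c2@5 c3@8, authorship .1..2..3.
After op 5 (insert('x')): buffer="goxozoxxwoxm" (len 12), cursors c1@3 c2@7 c3@11, authorship .11..22..33.
After op 6 (insert('l')): buffer="goxlozoxlxwoxlm" (len 15), cursors c1@4 c2@9 c3@14, authorship .111..222..333.
After op 7 (move_left): buffer="goxlozoxlxwoxlm" (len 15), cursors c1@3 c2@8 c3@13, authorship .111..222..333.

Answer: 3 8 13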